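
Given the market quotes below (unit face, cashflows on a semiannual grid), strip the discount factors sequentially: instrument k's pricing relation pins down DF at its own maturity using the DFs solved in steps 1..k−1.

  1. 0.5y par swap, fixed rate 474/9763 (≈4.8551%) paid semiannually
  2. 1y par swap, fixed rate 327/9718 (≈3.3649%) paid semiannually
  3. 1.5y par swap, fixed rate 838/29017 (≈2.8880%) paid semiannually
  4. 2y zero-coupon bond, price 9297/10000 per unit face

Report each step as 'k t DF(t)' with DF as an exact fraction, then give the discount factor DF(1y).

1 1/2 9763/10000
2 1 9673/10000
3 3/2 9581/10000
4 2 9297/10000
DF(1y) = 9673/10000 ≈ 0.967300

step 1 [0.5y] swap r/2=237/9763: DF=(1 − 237/9763·(0))/(1+237/9763) = 9763/10000 ≈ 0.976300
step 2 [1y] swap r/2=327/19436: DF=(1 − 327/19436·(0.976300))/(1+327/19436) = 9673/10000 ≈ 0.967300
step 3 [1.5y] swap r/2=419/29017: DF=(1 − 419/29017·(0.976300+0.967300))/(1+419/29017) = 9581/10000 ≈ 0.958100
step 4 [2y] zero: DF = P = 9297/10000 ≈ 0.929700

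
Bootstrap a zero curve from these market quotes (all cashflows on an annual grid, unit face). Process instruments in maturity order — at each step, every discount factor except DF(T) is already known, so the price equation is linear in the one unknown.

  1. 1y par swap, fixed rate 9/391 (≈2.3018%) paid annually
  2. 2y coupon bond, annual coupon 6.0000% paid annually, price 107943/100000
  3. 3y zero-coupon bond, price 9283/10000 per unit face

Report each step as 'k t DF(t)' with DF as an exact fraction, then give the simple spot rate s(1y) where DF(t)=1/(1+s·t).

step 1 [1y] swap r/1=9/391: DF=(1 − 9/391·(0))/(1+9/391) = 391/400 ≈ 0.977500
step 2 [2y] bond c/1=3/50: DF=(107943/100000 − 3/50·(0.977500))/(1+3/50) = 963/1000 ≈ 0.963000
step 3 [3y] zero: DF = P = 9283/10000 ≈ 0.928300

1 1 391/400
2 2 963/1000
3 3 9283/10000
s(1y) = (1/(391/400) − 1)/(1) = 9/391 ≈ 2.3018%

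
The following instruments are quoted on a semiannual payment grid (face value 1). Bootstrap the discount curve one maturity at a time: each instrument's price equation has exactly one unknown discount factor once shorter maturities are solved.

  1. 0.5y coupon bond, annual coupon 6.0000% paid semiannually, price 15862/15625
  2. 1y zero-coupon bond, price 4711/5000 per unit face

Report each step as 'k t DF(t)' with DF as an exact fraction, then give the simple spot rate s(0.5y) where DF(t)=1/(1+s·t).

step 1 [0.5y] bond c/2=3/100: DF=(15862/15625 − 3/100·(0))/(1+3/100) = 616/625 ≈ 0.985600
step 2 [1y] zero: DF = P = 4711/5000 ≈ 0.942200

1 1/2 616/625
2 1 4711/5000
s(0.5y) = (1/(616/625) − 1)/(1/2) = 9/308 ≈ 2.9221%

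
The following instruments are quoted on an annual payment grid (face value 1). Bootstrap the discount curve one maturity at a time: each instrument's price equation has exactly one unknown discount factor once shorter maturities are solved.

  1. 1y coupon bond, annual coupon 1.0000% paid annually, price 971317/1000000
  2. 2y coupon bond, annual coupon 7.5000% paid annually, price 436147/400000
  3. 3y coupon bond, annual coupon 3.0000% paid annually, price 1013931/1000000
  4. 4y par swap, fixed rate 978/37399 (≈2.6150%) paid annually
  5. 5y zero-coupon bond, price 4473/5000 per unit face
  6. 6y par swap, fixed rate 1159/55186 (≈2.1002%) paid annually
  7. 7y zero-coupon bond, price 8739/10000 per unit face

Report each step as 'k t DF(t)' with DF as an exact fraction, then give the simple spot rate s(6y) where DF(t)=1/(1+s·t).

step 1 [1y] bond c/1=1/100: DF=(971317/1000000 − 1/100·(0))/(1+1/100) = 9617/10000 ≈ 0.961700
step 2 [2y] bond c/1=3/40: DF=(436147/400000 − 3/40·(0.961700))/(1+3/40) = 592/625 ≈ 0.947200
step 3 [3y] bond c/1=3/100: DF=(1013931/1000000 − 3/100·(0.961700+0.947200))/(1+3/100) = 1161/1250 ≈ 0.928800
step 4 [4y] swap r/1=978/37399: DF=(1 − 978/37399·(0.961700+0.947200+0.928800))/(1+978/37399) = 4511/5000 ≈ 0.902200
step 5 [5y] zero: DF = P = 4473/5000 ≈ 0.894600
step 6 [6y] swap r/1=1159/55186: DF=(1 − 1159/55186·(0.961700+0.947200+0.928800+0.902200+0.894600))/(1+1159/55186) = 8841/10000 ≈ 0.884100
step 7 [7y] zero: DF = P = 8739/10000 ≈ 0.873900

1 1 9617/10000
2 2 592/625
3 3 1161/1250
4 4 4511/5000
5 5 4473/5000
6 6 8841/10000
7 7 8739/10000
s(6y) = (1/(8841/10000) − 1)/(6) = 1159/53046 ≈ 2.1849%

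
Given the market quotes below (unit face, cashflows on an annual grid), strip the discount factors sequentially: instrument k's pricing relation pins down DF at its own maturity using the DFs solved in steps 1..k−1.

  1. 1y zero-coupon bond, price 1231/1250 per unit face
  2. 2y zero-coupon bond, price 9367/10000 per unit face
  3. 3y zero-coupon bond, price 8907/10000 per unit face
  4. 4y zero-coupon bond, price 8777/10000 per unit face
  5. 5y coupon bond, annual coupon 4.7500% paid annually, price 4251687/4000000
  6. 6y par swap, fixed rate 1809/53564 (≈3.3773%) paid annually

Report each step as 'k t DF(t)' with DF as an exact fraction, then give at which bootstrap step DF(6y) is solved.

1 1 1231/1250
2 2 9367/10000
3 3 8907/10000
4 4 8777/10000
5 5 4237/5000
6 6 8191/10000
DF(6y) is solved at step 6

step 1 [1y] zero: DF = P = 1231/1250 ≈ 0.984800
step 2 [2y] zero: DF = P = 9367/10000 ≈ 0.936700
step 3 [3y] zero: DF = P = 8907/10000 ≈ 0.890700
step 4 [4y] zero: DF = P = 8777/10000 ≈ 0.877700
step 5 [5y] bond c/1=19/400: DF=(4251687/4000000 − 19/400·(0.984800+0.936700+0.890700+0.877700))/(1+19/400) = 4237/5000 ≈ 0.847400
step 6 [6y] swap r/1=1809/53564: DF=(1 − 1809/53564·(0.984800+0.936700+0.890700+0.877700+0.847400))/(1+1809/53564) = 8191/10000 ≈ 0.819100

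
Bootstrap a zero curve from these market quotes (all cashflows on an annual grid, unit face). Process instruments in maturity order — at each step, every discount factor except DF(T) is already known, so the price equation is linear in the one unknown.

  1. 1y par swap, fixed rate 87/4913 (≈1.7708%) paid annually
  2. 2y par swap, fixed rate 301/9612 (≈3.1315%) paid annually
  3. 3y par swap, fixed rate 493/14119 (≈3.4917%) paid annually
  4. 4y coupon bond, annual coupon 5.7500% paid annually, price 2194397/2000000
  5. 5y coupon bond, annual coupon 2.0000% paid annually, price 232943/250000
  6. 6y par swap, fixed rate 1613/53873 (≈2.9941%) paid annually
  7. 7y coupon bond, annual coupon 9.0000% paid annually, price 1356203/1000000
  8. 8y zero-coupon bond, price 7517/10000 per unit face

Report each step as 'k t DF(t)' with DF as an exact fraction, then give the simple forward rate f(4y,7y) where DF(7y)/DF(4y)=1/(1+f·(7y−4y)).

1 1 4913/5000
2 2 4699/5000
3 3 4507/5000
4 4 221/250
5 5 1051/1250
6 6 8387/10000
7 7 3997/5000
8 8 7517/10000
f(4y,7y) = ((221/250)/(3997/5000) − 1)/(3) = 141/3997 ≈ 3.5276%

step 1 [1y] swap r/1=87/4913: DF=(1 − 87/4913·(0))/(1+87/4913) = 4913/5000 ≈ 0.982600
step 2 [2y] swap r/1=301/9612: DF=(1 − 301/9612·(0.982600))/(1+301/9612) = 4699/5000 ≈ 0.939800
step 3 [3y] swap r/1=493/14119: DF=(1 − 493/14119·(0.982600+0.939800))/(1+493/14119) = 4507/5000 ≈ 0.901400
step 4 [4y] bond c/1=23/400: DF=(2194397/2000000 − 23/400·(0.982600+0.939800+0.901400))/(1+23/400) = 221/250 ≈ 0.884000
step 5 [5y] bond c/1=1/50: DF=(232943/250000 − 1/50·(0.982600+0.939800+0.901400+0.884000))/(1+1/50) = 1051/1250 ≈ 0.840800
step 6 [6y] swap r/1=1613/53873: DF=(1 − 1613/53873·(0.982600+0.939800+0.901400+0.884000+0.840800))/(1+1613/53873) = 8387/10000 ≈ 0.838700
step 7 [7y] bond c/1=9/100: DF=(1356203/1000000 − 9/100·(0.982600+0.939800+0.901400+0.884000+0.840800+0.838700))/(1+9/100) = 3997/5000 ≈ 0.799400
step 8 [8y] zero: DF = P = 7517/10000 ≈ 0.751700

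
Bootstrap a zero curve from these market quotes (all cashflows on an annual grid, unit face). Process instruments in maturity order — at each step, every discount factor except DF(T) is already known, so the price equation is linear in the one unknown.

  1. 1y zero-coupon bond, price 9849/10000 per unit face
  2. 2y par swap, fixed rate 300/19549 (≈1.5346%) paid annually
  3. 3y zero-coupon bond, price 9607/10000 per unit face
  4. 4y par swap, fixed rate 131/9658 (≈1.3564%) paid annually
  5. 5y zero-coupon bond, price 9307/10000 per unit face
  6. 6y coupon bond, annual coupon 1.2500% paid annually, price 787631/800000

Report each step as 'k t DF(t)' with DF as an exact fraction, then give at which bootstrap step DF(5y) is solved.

1 1 9849/10000
2 2 97/100
3 3 9607/10000
4 4 2369/2500
5 5 9307/10000
6 6 2283/2500
DF(5y) is solved at step 5

step 1 [1y] zero: DF = P = 9849/10000 ≈ 0.984900
step 2 [2y] swap r/1=300/19549: DF=(1 − 300/19549·(0.984900))/(1+300/19549) = 97/100 ≈ 0.970000
step 3 [3y] zero: DF = P = 9607/10000 ≈ 0.960700
step 4 [4y] swap r/1=131/9658: DF=(1 − 131/9658·(0.984900+0.970000+0.960700))/(1+131/9658) = 2369/2500 ≈ 0.947600
step 5 [5y] zero: DF = P = 9307/10000 ≈ 0.930700
step 6 [6y] bond c/1=1/80: DF=(787631/800000 − 1/80·(0.984900+0.970000+0.960700+0.947600+0.930700))/(1+1/80) = 2283/2500 ≈ 0.913200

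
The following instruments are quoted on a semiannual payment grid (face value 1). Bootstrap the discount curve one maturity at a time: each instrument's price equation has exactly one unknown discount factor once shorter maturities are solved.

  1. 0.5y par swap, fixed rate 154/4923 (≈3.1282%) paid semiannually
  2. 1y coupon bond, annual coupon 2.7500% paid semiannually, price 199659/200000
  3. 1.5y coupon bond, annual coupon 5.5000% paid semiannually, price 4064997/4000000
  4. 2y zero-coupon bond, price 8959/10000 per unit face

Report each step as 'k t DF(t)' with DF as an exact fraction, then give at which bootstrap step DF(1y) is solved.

1 1/2 4923/5000
2 1 4857/5000
3 3/2 9367/10000
4 2 8959/10000
DF(1y) is solved at step 2

step 1 [0.5y] swap r/2=77/4923: DF=(1 − 77/4923·(0))/(1+77/4923) = 4923/5000 ≈ 0.984600
step 2 [1y] bond c/2=11/800: DF=(199659/200000 − 11/800·(0.984600))/(1+11/800) = 4857/5000 ≈ 0.971400
step 3 [1.5y] bond c/2=11/400: DF=(4064997/4000000 − 11/400·(0.984600+0.971400))/(1+11/400) = 9367/10000 ≈ 0.936700
step 4 [2y] zero: DF = P = 8959/10000 ≈ 0.895900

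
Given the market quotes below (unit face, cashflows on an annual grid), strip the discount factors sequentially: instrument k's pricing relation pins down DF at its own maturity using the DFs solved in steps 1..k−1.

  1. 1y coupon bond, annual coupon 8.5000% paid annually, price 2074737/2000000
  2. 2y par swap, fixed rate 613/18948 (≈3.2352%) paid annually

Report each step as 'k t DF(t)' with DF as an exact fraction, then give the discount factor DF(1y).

1 1 9561/10000
2 2 9387/10000
DF(1y) = 9561/10000 ≈ 0.956100

step 1 [1y] bond c/1=17/200: DF=(2074737/2000000 − 17/200·(0))/(1+17/200) = 9561/10000 ≈ 0.956100
step 2 [2y] swap r/1=613/18948: DF=(1 − 613/18948·(0.956100))/(1+613/18948) = 9387/10000 ≈ 0.938700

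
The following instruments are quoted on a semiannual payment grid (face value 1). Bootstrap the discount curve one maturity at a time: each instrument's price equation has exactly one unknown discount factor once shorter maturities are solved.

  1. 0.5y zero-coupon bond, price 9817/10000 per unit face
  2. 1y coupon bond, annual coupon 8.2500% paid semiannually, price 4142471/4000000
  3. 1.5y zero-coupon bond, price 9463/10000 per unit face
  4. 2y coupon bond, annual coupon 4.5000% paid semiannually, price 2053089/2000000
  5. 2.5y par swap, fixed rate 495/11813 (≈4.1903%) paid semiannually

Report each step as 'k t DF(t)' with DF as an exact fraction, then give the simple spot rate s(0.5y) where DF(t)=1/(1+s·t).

1 1/2 9817/10000
2 1 9557/10000
3 3/2 9463/10000
4 2 1881/2000
5 5/2 901/1000
s(0.5y) = (1/(9817/10000) − 1)/(1/2) = 366/9817 ≈ 3.7282%

step 1 [0.5y] zero: DF = P = 9817/10000 ≈ 0.981700
step 2 [1y] bond c/2=33/800: DF=(4142471/4000000 − 33/800·(0.981700))/(1+33/800) = 9557/10000 ≈ 0.955700
step 3 [1.5y] zero: DF = P = 9463/10000 ≈ 0.946300
step 4 [2y] bond c/2=9/400: DF=(2053089/2000000 − 9/400·(0.981700+0.955700+0.946300))/(1+9/400) = 1881/2000 ≈ 0.940500
step 5 [2.5y] swap r/2=495/23626: DF=(1 − 495/23626·(0.981700+0.955700+0.946300+0.940500))/(1+495/23626) = 901/1000 ≈ 0.901000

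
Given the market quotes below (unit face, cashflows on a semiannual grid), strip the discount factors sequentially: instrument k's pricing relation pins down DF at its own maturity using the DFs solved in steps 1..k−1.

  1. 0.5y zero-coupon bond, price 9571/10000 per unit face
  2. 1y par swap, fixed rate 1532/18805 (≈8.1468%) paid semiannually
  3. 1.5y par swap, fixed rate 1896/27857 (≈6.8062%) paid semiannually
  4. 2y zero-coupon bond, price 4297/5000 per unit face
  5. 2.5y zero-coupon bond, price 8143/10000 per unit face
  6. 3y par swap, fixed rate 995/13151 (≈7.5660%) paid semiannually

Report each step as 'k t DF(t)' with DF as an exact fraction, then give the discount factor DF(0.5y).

step 1 [0.5y] zero: DF = P = 9571/10000 ≈ 0.957100
step 2 [1y] swap r/2=766/18805: DF=(1 − 766/18805·(0.957100))/(1+766/18805) = 4617/5000 ≈ 0.923400
step 3 [1.5y] swap r/2=948/27857: DF=(1 − 948/27857·(0.957100+0.923400))/(1+948/27857) = 2263/2500 ≈ 0.905200
step 4 [2y] zero: DF = P = 4297/5000 ≈ 0.859400
step 5 [2.5y] zero: DF = P = 8143/10000 ≈ 0.814300
step 6 [3y] swap r/2=995/26302: DF=(1 − 995/26302·(0.957100+0.923400+0.905200+0.859400+0.814300))/(1+995/26302) = 801/1000 ≈ 0.801000

1 1/2 9571/10000
2 1 4617/5000
3 3/2 2263/2500
4 2 4297/5000
5 5/2 8143/10000
6 3 801/1000
DF(0.5y) = 9571/10000 ≈ 0.957100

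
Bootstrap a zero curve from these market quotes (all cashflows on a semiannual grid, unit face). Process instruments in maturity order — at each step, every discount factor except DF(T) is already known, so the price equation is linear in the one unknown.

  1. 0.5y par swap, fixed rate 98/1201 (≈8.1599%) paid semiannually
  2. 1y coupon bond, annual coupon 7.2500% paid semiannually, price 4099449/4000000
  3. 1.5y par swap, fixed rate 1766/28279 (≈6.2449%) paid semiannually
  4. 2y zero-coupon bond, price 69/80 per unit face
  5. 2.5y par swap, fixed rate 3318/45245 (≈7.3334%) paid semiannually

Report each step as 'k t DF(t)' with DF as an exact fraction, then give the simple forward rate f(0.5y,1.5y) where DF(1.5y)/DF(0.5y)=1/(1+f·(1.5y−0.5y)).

1 1/2 1201/1250
2 1 4777/5000
3 3/2 9117/10000
4 2 69/80
5 5/2 8341/10000
f(0.5y,1.5y) = ((1201/1250)/(9117/10000) − 1)/(1) = 491/9117 ≈ 5.3855%

step 1 [0.5y] swap r/2=49/1201: DF=(1 − 49/1201·(0))/(1+49/1201) = 1201/1250 ≈ 0.960800
step 2 [1y] bond c/2=29/800: DF=(4099449/4000000 − 29/800·(0.960800))/(1+29/800) = 4777/5000 ≈ 0.955400
step 3 [1.5y] swap r/2=883/28279: DF=(1 − 883/28279·(0.960800+0.955400))/(1+883/28279) = 9117/10000 ≈ 0.911700
step 4 [2y] zero: DF = P = 69/80 ≈ 0.862500
step 5 [2.5y] swap r/2=1659/45245: DF=(1 − 1659/45245·(0.960800+0.955400+0.911700+0.862500))/(1+1659/45245) = 8341/10000 ≈ 0.834100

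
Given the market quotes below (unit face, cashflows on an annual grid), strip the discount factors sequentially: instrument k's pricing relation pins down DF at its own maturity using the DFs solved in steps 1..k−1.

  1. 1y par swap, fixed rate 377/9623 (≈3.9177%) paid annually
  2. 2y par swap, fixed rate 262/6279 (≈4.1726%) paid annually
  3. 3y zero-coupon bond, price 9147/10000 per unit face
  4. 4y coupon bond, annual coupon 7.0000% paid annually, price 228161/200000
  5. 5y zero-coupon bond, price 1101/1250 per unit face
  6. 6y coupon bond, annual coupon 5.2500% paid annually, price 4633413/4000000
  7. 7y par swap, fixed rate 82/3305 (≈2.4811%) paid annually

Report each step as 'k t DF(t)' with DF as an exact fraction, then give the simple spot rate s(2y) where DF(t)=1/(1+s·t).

1 1 9623/10000
2 2 4607/5000
3 3 9147/10000
4 4 8831/10000
5 5 1101/1250
6 6 873/1000
7 7 4221/5000
s(2y) = (1/(4607/5000) − 1)/(2) = 393/9214 ≈ 4.2652%

step 1 [1y] swap r/1=377/9623: DF=(1 − 377/9623·(0))/(1+377/9623) = 9623/10000 ≈ 0.962300
step 2 [2y] swap r/1=262/6279: DF=(1 − 262/6279·(0.962300))/(1+262/6279) = 4607/5000 ≈ 0.921400
step 3 [3y] zero: DF = P = 9147/10000 ≈ 0.914700
step 4 [4y] bond c/1=7/100: DF=(228161/200000 − 7/100·(0.962300+0.921400+0.914700))/(1+7/100) = 8831/10000 ≈ 0.883100
step 5 [5y] zero: DF = P = 1101/1250 ≈ 0.880800
step 6 [6y] bond c/1=21/400: DF=(4633413/4000000 − 21/400·(0.962300+0.921400+0.914700+0.883100+0.880800))/(1+21/400) = 873/1000 ≈ 0.873000
step 7 [7y] swap r/1=82/3305: DF=(1 − 82/3305·(0.962300+0.921400+0.914700+0.883100+0.880800+0.873000))/(1+82/3305) = 4221/5000 ≈ 0.844200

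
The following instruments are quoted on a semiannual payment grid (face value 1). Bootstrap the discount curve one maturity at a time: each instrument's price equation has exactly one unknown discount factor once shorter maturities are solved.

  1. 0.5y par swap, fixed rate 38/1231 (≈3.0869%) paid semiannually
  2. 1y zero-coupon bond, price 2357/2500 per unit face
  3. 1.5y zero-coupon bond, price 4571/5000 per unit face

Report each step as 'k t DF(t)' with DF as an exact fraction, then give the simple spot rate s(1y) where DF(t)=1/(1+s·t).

step 1 [0.5y] swap r/2=19/1231: DF=(1 − 19/1231·(0))/(1+19/1231) = 1231/1250 ≈ 0.984800
step 2 [1y] zero: DF = P = 2357/2500 ≈ 0.942800
step 3 [1.5y] zero: DF = P = 4571/5000 ≈ 0.914200

1 1/2 1231/1250
2 1 2357/2500
3 3/2 4571/5000
s(1y) = (1/(2357/2500) − 1)/(1) = 143/2357 ≈ 6.0670%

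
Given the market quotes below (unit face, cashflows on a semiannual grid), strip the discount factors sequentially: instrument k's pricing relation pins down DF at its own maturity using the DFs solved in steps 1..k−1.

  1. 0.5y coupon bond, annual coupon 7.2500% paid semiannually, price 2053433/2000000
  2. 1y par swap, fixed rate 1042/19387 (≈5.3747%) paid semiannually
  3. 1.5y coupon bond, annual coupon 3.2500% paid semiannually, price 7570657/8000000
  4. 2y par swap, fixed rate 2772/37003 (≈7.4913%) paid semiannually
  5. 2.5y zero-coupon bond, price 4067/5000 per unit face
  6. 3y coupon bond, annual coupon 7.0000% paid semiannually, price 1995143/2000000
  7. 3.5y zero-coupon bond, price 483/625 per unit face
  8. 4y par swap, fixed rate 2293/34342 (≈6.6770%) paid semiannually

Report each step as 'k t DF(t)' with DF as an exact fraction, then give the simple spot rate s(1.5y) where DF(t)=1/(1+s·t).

1 1/2 2477/2500
2 1 9479/10000
3 3/2 4501/5000
4 2 4307/5000
5 5/2 4067/5000
6 3 507/625
7 7/2 483/625
8 4 7707/10000
s(1.5y) = (1/(4501/5000) − 1)/(3/2) = 998/13503 ≈ 7.3910%

step 1 [0.5y] bond c/2=29/800: DF=(2053433/2000000 − 29/800·(0))/(1+29/800) = 2477/2500 ≈ 0.990800
step 2 [1y] swap r/2=521/19387: DF=(1 − 521/19387·(0.990800))/(1+521/19387) = 9479/10000 ≈ 0.947900
step 3 [1.5y] bond c/2=13/800: DF=(7570657/8000000 − 13/800·(0.990800+0.947900))/(1+13/800) = 4501/5000 ≈ 0.900200
step 4 [2y] swap r/2=1386/37003: DF=(1 − 1386/37003·(0.990800+0.947900+0.900200))/(1+1386/37003) = 4307/5000 ≈ 0.861400
step 5 [2.5y] zero: DF = P = 4067/5000 ≈ 0.813400
step 6 [3y] bond c/2=7/200: DF=(1995143/2000000 − 7/200·(0.990800+0.947900+0.900200+0.861400+0.813400))/(1+7/200) = 507/625 ≈ 0.811200
step 7 [3.5y] zero: DF = P = 483/625 ≈ 0.772800
step 8 [4y] swap r/2=2293/68684: DF=(1 − 2293/68684·(0.990800+0.947900+0.900200+0.861400+0.813400+0.811200+0.772800))/(1+2293/68684) = 7707/10000 ≈ 0.770700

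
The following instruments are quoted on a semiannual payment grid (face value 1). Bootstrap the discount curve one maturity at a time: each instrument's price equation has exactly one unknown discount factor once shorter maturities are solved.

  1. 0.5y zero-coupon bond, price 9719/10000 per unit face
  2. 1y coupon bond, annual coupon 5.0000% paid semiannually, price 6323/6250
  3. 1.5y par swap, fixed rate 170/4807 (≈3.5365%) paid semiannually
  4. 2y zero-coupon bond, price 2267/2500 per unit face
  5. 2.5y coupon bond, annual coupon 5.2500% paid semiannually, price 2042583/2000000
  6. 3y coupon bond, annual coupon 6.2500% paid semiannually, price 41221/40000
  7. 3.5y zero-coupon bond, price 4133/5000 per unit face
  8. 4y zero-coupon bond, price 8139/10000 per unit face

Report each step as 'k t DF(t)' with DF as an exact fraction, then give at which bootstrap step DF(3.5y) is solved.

1 1/2 9719/10000
2 1 9633/10000
3 3/2 949/1000
4 2 2267/2500
5 5/2 4491/5000
6 3 2143/2500
7 7/2 4133/5000
8 4 8139/10000
DF(3.5y) is solved at step 7

step 1 [0.5y] zero: DF = P = 9719/10000 ≈ 0.971900
step 2 [1y] bond c/2=1/40: DF=(6323/6250 − 1/40·(0.971900))/(1+1/40) = 9633/10000 ≈ 0.963300
step 3 [1.5y] swap r/2=85/4807: DF=(1 − 85/4807·(0.971900+0.963300))/(1+85/4807) = 949/1000 ≈ 0.949000
step 4 [2y] zero: DF = P = 2267/2500 ≈ 0.906800
step 5 [2.5y] bond c/2=21/800: DF=(2042583/2000000 − 21/800·(0.971900+0.963300+0.949000+0.906800))/(1+21/800) = 4491/5000 ≈ 0.898200
step 6 [3y] bond c/2=1/32: DF=(41221/40000 − 1/32·(0.971900+0.963300+0.949000+0.906800+0.898200))/(1+1/32) = 2143/2500 ≈ 0.857200
step 7 [3.5y] zero: DF = P = 4133/5000 ≈ 0.826600
step 8 [4y] zero: DF = P = 8139/10000 ≈ 0.813900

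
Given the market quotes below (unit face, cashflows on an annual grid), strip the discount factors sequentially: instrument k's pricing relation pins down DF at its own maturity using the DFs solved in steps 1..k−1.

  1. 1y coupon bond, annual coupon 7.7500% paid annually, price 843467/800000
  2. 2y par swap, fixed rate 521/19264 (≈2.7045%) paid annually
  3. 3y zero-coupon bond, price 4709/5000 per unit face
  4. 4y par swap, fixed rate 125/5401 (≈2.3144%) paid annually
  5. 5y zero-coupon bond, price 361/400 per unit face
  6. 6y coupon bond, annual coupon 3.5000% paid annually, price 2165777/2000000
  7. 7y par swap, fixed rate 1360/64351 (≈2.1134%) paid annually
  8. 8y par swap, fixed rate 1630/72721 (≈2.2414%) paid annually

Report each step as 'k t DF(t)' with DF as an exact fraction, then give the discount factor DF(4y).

step 1 [1y] bond c/1=31/400: DF=(843467/800000 − 31/400·(0))/(1+31/400) = 1957/2000 ≈ 0.978500
step 2 [2y] swap r/1=521/19264: DF=(1 − 521/19264·(0.978500))/(1+521/19264) = 9479/10000 ≈ 0.947900
step 3 [3y] zero: DF = P = 4709/5000 ≈ 0.941800
step 4 [4y] swap r/1=125/5401: DF=(1 − 125/5401·(0.978500+0.947900+0.941800))/(1+125/5401) = 73/80 ≈ 0.912500
step 5 [5y] zero: DF = P = 361/400 ≈ 0.902500
step 6 [6y] bond c/1=7/200: DF=(2165777/2000000 − 7/200·(0.978500+0.947900+0.941800+0.912500+0.902500))/(1+7/200) = 8879/10000 ≈ 0.887900
step 7 [7y] swap r/1=1360/64351: DF=(1 − 1360/64351·(0.978500+0.947900+0.941800+0.912500+0.902500+0.887900))/(1+1360/64351) = 108/125 ≈ 0.864000
step 8 [8y] swap r/1=1630/72721: DF=(1 − 1630/72721·(0.978500+0.947900+0.941800+0.912500+0.902500+0.887900+0.864000))/(1+1630/72721) = 837/1000 ≈ 0.837000

1 1 1957/2000
2 2 9479/10000
3 3 4709/5000
4 4 73/80
5 5 361/400
6 6 8879/10000
7 7 108/125
8 8 837/1000
DF(4y) = 73/80 ≈ 0.912500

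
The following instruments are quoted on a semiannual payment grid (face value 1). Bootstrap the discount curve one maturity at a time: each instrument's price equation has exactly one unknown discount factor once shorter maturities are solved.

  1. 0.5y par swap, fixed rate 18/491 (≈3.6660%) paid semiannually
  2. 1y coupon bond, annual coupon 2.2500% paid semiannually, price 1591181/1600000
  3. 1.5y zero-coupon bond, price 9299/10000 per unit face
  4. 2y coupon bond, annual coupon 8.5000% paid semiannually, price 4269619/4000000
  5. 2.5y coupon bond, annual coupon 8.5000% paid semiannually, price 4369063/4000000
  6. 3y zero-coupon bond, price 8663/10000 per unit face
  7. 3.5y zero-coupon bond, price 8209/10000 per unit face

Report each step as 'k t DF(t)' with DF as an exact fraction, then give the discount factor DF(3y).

step 1 [0.5y] swap r/2=9/491: DF=(1 − 9/491·(0))/(1+9/491) = 491/500 ≈ 0.982000
step 2 [1y] bond c/2=9/800: DF=(1591181/1600000 − 9/800·(0.982000))/(1+9/800) = 389/400 ≈ 0.972500
step 3 [1.5y] zero: DF = P = 9299/10000 ≈ 0.929900
step 4 [2y] bond c/2=17/400: DF=(4269619/4000000 − 17/400·(0.982000+0.972500+0.929900))/(1+17/400) = 9063/10000 ≈ 0.906300
step 5 [2.5y] bond c/2=17/400: DF=(4369063/4000000 − 17/400·(0.982000+0.972500+0.929900+0.906300))/(1+17/400) = 2233/2500 ≈ 0.893200
step 6 [3y] zero: DF = P = 8663/10000 ≈ 0.866300
step 7 [3.5y] zero: DF = P = 8209/10000 ≈ 0.820900

1 1/2 491/500
2 1 389/400
3 3/2 9299/10000
4 2 9063/10000
5 5/2 2233/2500
6 3 8663/10000
7 7/2 8209/10000
DF(3y) = 8663/10000 ≈ 0.866300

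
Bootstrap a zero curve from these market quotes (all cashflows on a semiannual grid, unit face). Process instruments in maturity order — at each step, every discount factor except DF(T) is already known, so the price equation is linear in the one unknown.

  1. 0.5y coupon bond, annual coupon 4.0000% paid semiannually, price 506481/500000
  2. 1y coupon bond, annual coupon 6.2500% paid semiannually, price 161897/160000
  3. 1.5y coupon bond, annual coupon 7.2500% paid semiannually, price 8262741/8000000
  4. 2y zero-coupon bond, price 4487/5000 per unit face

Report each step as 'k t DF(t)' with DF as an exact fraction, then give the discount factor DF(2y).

1 1/2 9931/10000
2 1 9511/10000
3 3/2 9287/10000
4 2 4487/5000
DF(2y) = 4487/5000 ≈ 0.897400

step 1 [0.5y] bond c/2=1/50: DF=(506481/500000 − 1/50·(0))/(1+1/50) = 9931/10000 ≈ 0.993100
step 2 [1y] bond c/2=1/32: DF=(161897/160000 − 1/32·(0.993100))/(1+1/32) = 9511/10000 ≈ 0.951100
step 3 [1.5y] bond c/2=29/800: DF=(8262741/8000000 − 29/800·(0.993100+0.951100))/(1+29/800) = 9287/10000 ≈ 0.928700
step 4 [2y] zero: DF = P = 4487/5000 ≈ 0.897400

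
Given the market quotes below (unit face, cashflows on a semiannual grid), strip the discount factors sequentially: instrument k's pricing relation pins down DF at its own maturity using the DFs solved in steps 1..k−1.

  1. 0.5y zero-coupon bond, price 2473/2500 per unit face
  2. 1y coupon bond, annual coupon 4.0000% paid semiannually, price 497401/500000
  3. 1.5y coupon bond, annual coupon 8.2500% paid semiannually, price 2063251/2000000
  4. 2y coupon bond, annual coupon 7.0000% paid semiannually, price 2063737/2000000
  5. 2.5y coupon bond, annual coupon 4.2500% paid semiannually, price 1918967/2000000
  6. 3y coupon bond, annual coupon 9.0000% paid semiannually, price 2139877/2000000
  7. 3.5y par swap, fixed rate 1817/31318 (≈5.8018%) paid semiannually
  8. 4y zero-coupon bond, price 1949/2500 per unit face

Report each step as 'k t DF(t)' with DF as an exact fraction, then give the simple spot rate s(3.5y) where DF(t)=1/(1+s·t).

step 1 [0.5y] zero: DF = P = 2473/2500 ≈ 0.989200
step 2 [1y] bond c/2=1/50: DF=(497401/500000 − 1/50·(0.989200))/(1+1/50) = 9559/10000 ≈ 0.955900
step 3 [1.5y] bond c/2=33/800: DF=(2063251/2000000 − 33/800·(0.989200+0.955900))/(1+33/800) = 9137/10000 ≈ 0.913700
step 4 [2y] bond c/2=7/200: DF=(2063737/2000000 − 7/200·(0.989200+0.955900+0.913700))/(1+7/200) = 9003/10000 ≈ 0.900300
step 5 [2.5y] bond c/2=17/800: DF=(1918967/2000000 − 17/800·(0.989200+0.955900+0.913700+0.900300))/(1+17/800) = 8613/10000 ≈ 0.861300
step 6 [3y] bond c/2=9/200: DF=(2139877/2000000 − 9/200·(0.989200+0.955900+0.913700+0.900300+0.861300))/(1+9/200) = 8249/10000 ≈ 0.824900
step 7 [3.5y] swap r/2=1817/62636: DF=(1 − 1817/62636·(0.989200+0.955900+0.913700+0.900300+0.861300+0.824900))/(1+1817/62636) = 8183/10000 ≈ 0.818300
step 8 [4y] zero: DF = P = 1949/2500 ≈ 0.779600

1 1/2 2473/2500
2 1 9559/10000
3 3/2 9137/10000
4 2 9003/10000
5 5/2 8613/10000
6 3 8249/10000
7 7/2 8183/10000
8 4 1949/2500
s(3.5y) = (1/(8183/10000) − 1)/(7/2) = 3634/57281 ≈ 6.3442%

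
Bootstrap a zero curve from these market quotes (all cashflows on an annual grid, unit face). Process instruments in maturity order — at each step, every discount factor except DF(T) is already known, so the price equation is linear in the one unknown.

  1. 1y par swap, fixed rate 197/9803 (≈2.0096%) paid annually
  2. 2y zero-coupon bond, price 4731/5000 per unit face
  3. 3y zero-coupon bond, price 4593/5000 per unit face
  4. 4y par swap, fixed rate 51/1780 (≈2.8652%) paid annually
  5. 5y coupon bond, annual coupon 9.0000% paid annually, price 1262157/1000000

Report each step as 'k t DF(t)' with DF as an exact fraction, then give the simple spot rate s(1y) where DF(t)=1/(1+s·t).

step 1 [1y] swap r/1=197/9803: DF=(1 − 197/9803·(0))/(1+197/9803) = 9803/10000 ≈ 0.980300
step 2 [2y] zero: DF = P = 4731/5000 ≈ 0.946200
step 3 [3y] zero: DF = P = 4593/5000 ≈ 0.918600
step 4 [4y] swap r/1=51/1780: DF=(1 − 51/1780·(0.980300+0.946200+0.918600))/(1+51/1780) = 8929/10000 ≈ 0.892900
step 5 [5y] bond c/1=9/100: DF=(1262157/1000000 − 9/100·(0.980300+0.946200+0.918600+0.892900))/(1+9/100) = 8493/10000 ≈ 0.849300

1 1 9803/10000
2 2 4731/5000
3 3 4593/5000
4 4 8929/10000
5 5 8493/10000
s(1y) = (1/(9803/10000) − 1)/(1) = 197/9803 ≈ 2.0096%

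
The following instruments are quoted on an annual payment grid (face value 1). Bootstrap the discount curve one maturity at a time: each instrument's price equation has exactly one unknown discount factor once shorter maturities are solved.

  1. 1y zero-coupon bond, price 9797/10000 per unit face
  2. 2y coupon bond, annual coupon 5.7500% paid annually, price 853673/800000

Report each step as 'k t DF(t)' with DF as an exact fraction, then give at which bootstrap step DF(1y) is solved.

step 1 [1y] zero: DF = P = 9797/10000 ≈ 0.979700
step 2 [2y] bond c/1=23/400: DF=(853673/800000 − 23/400·(0.979700))/(1+23/400) = 4779/5000 ≈ 0.955800

1 1 9797/10000
2 2 4779/5000
DF(1y) is solved at step 1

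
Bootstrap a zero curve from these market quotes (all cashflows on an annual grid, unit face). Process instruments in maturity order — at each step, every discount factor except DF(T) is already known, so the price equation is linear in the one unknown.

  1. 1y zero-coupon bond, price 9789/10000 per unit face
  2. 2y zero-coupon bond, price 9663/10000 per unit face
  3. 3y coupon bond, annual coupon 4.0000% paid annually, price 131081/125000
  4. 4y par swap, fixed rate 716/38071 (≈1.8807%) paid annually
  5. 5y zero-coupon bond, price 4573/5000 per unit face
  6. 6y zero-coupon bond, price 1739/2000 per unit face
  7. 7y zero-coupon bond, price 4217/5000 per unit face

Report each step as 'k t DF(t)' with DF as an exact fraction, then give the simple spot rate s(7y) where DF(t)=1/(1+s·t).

1 1 9789/10000
2 2 9663/10000
3 3 1867/2000
4 4 2321/2500
5 5 4573/5000
6 6 1739/2000
7 7 4217/5000
s(7y) = (1/(4217/5000) − 1)/(7) = 783/29519 ≈ 2.6525%

step 1 [1y] zero: DF = P = 9789/10000 ≈ 0.978900
step 2 [2y] zero: DF = P = 9663/10000 ≈ 0.966300
step 3 [3y] bond c/1=1/25: DF=(131081/125000 − 1/25·(0.978900+0.966300))/(1+1/25) = 1867/2000 ≈ 0.933500
step 4 [4y] swap r/1=716/38071: DF=(1 − 716/38071·(0.978900+0.966300+0.933500))/(1+716/38071) = 2321/2500 ≈ 0.928400
step 5 [5y] zero: DF = P = 4573/5000 ≈ 0.914600
step 6 [6y] zero: DF = P = 1739/2000 ≈ 0.869500
step 7 [7y] zero: DF = P = 4217/5000 ≈ 0.843400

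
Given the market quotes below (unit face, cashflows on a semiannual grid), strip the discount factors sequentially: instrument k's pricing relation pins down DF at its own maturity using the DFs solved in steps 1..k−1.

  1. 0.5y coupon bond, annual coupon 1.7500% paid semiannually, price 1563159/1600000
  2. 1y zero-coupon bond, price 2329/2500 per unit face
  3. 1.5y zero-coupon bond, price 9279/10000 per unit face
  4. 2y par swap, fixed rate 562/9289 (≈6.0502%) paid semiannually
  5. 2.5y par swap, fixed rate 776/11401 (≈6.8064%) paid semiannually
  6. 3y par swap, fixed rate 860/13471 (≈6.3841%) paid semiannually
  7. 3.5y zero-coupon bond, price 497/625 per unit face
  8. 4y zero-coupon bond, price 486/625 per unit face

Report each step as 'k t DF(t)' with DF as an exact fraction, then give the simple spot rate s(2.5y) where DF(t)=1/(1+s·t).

step 1 [0.5y] bond c/2=7/800: DF=(1563159/1600000 − 7/800·(0))/(1+7/800) = 1937/2000 ≈ 0.968500
step 2 [1y] zero: DF = P = 2329/2500 ≈ 0.931600
step 3 [1.5y] zero: DF = P = 9279/10000 ≈ 0.927900
step 4 [2y] swap r/2=281/9289: DF=(1 − 281/9289·(0.968500+0.931600+0.927900))/(1+281/9289) = 2219/2500 ≈ 0.887600
step 5 [2.5y] swap r/2=388/11401: DF=(1 − 388/11401·(0.968500+0.931600+0.927900+0.887600))/(1+388/11401) = 528/625 ≈ 0.844800
step 6 [3y] swap r/2=430/13471: DF=(1 − 430/13471·(0.968500+0.931600+0.927900+0.887600+0.844800))/(1+430/13471) = 207/250 ≈ 0.828000
step 7 [3.5y] zero: DF = P = 497/625 ≈ 0.795200
step 8 [4y] zero: DF = P = 486/625 ≈ 0.777600

1 1/2 1937/2000
2 1 2329/2500
3 3/2 9279/10000
4 2 2219/2500
5 5/2 528/625
6 3 207/250
7 7/2 497/625
8 4 486/625
s(2.5y) = (1/(528/625) − 1)/(5/2) = 97/1320 ≈ 7.3485%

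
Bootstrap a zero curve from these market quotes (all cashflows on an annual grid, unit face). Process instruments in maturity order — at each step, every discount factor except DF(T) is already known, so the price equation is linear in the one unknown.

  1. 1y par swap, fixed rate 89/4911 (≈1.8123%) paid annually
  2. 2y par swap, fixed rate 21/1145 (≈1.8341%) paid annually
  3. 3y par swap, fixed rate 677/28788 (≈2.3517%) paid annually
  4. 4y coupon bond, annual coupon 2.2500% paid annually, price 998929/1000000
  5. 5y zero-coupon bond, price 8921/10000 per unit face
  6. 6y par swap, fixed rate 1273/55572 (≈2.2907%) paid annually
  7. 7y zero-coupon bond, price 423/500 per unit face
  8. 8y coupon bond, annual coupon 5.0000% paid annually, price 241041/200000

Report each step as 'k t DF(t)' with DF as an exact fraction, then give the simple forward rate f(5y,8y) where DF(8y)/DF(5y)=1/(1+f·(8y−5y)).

step 1 [1y] swap r/1=89/4911: DF=(1 − 89/4911·(0))/(1+89/4911) = 4911/5000 ≈ 0.982200
step 2 [2y] swap r/1=21/1145: DF=(1 − 21/1145·(0.982200))/(1+21/1145) = 9643/10000 ≈ 0.964300
step 3 [3y] swap r/1=677/28788: DF=(1 − 677/28788·(0.982200+0.964300))/(1+677/28788) = 9323/10000 ≈ 0.932300
step 4 [4y] bond c/1=9/400: DF=(998929/1000000 − 9/400·(0.982200+0.964300+0.932300))/(1+9/400) = 571/625 ≈ 0.913600
step 5 [5y] zero: DF = P = 8921/10000 ≈ 0.892100
step 6 [6y] swap r/1=1273/55572: DF=(1 − 1273/55572·(0.982200+0.964300+0.932300+0.913600+0.892100))/(1+1273/55572) = 8727/10000 ≈ 0.872700
step 7 [7y] zero: DF = P = 423/500 ≈ 0.846000
step 8 [8y] bond c/1=1/20: DF=(241041/200000 − 1/20·(0.982200+0.964300+0.932300+0.913600+0.892100+0.872700+0.846000))/(1+1/20) = 8429/10000 ≈ 0.842900

1 1 4911/5000
2 2 9643/10000
3 3 9323/10000
4 4 571/625
5 5 8921/10000
6 6 8727/10000
7 7 423/500
8 8 8429/10000
f(5y,8y) = ((8921/10000)/(8429/10000) − 1)/(3) = 164/8429 ≈ 1.9457%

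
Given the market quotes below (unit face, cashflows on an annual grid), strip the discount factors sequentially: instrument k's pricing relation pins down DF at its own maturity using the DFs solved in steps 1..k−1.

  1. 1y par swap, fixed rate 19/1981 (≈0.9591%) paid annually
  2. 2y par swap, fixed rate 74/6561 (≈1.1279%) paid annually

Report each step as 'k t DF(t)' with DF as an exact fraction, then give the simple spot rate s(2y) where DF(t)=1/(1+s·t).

1 1 1981/2000
2 2 4889/5000
s(2y) = (1/(4889/5000) − 1)/(2) = 111/9778 ≈ 1.1352%

step 1 [1y] swap r/1=19/1981: DF=(1 − 19/1981·(0))/(1+19/1981) = 1981/2000 ≈ 0.990500
step 2 [2y] swap r/1=74/6561: DF=(1 − 74/6561·(0.990500))/(1+74/6561) = 4889/5000 ≈ 0.977800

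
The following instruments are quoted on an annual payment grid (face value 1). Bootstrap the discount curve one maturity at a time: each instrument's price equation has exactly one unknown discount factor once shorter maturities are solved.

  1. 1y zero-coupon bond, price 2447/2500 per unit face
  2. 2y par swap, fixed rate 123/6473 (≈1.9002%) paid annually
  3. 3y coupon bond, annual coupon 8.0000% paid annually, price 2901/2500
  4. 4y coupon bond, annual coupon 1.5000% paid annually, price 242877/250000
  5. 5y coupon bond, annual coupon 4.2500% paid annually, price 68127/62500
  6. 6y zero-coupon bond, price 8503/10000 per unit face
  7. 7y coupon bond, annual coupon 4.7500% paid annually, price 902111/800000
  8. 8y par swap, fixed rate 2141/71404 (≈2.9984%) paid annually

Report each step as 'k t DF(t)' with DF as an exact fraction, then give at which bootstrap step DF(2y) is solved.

step 1 [1y] zero: DF = P = 2447/2500 ≈ 0.978800
step 2 [2y] swap r/1=123/6473: DF=(1 − 123/6473·(0.978800))/(1+123/6473) = 9631/10000 ≈ 0.963100
step 3 [3y] bond c/1=2/25: DF=(2901/2500 − 2/25·(0.978800+0.963100))/(1+2/25) = 4653/5000 ≈ 0.930600
step 4 [4y] bond c/1=3/200: DF=(242877/250000 − 3/200·(0.978800+0.963100+0.930600))/(1+3/200) = 9147/10000 ≈ 0.914700
step 5 [5y] bond c/1=17/400: DF=(68127/62500 − 17/400·(0.978800+0.963100+0.930600+0.914700))/(1+17/400) = 557/625 ≈ 0.891200
step 6 [6y] zero: DF = P = 8503/10000 ≈ 0.850300
step 7 [7y] bond c/1=19/400: DF=(902111/800000 − 19/400·(0.978800+0.963100+0.930600+0.914700+0.891200+0.850300))/(1+19/400) = 4129/5000 ≈ 0.825800
step 8 [8y] swap r/1=2141/71404: DF=(1 − 2141/71404·(0.978800+0.963100+0.930600+0.914700+0.891200+0.850300+0.825800))/(1+2141/71404) = 7859/10000 ≈ 0.785900

1 1 2447/2500
2 2 9631/10000
3 3 4653/5000
4 4 9147/10000
5 5 557/625
6 6 8503/10000
7 7 4129/5000
8 8 7859/10000
DF(2y) is solved at step 2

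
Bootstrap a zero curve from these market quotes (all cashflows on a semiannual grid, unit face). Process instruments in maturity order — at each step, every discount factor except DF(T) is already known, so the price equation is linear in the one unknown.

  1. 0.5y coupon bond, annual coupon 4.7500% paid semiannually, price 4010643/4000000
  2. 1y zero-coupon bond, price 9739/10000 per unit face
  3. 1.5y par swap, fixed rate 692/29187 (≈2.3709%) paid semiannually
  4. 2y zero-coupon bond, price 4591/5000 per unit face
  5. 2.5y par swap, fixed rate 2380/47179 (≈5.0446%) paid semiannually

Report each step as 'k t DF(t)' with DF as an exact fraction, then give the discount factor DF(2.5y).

step 1 [0.5y] bond c/2=19/800: DF=(4010643/4000000 − 19/800·(0))/(1+19/800) = 4897/5000 ≈ 0.979400
step 2 [1y] zero: DF = P = 9739/10000 ≈ 0.973900
step 3 [1.5y] swap r/2=346/29187: DF=(1 − 346/29187·(0.979400+0.973900))/(1+346/29187) = 4827/5000 ≈ 0.965400
step 4 [2y] zero: DF = P = 4591/5000 ≈ 0.918200
step 5 [2.5y] swap r/2=1190/47179: DF=(1 − 1190/47179·(0.979400+0.973900+0.965400+0.918200))/(1+1190/47179) = 881/1000 ≈ 0.881000

1 1/2 4897/5000
2 1 9739/10000
3 3/2 4827/5000
4 2 4591/5000
5 5/2 881/1000
DF(2.5y) = 881/1000 ≈ 0.881000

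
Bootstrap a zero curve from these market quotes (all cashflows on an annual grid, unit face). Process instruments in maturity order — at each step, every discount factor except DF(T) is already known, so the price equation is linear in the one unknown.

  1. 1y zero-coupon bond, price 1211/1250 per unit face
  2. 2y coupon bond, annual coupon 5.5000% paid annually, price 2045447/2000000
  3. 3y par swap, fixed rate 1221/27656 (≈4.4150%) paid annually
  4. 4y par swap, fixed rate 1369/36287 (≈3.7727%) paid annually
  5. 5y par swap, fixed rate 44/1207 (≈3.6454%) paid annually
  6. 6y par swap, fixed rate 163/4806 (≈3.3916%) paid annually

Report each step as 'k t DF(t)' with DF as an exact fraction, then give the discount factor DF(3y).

1 1 1211/1250
2 2 9189/10000
3 3 8779/10000
4 4 8631/10000
5 5 2093/2500
6 6 8207/10000
DF(3y) = 8779/10000 ≈ 0.877900

step 1 [1y] zero: DF = P = 1211/1250 ≈ 0.968800
step 2 [2y] bond c/1=11/200: DF=(2045447/2000000 − 11/200·(0.968800))/(1+11/200) = 9189/10000 ≈ 0.918900
step 3 [3y] swap r/1=1221/27656: DF=(1 − 1221/27656·(0.968800+0.918900))/(1+1221/27656) = 8779/10000 ≈ 0.877900
step 4 [4y] swap r/1=1369/36287: DF=(1 − 1369/36287·(0.968800+0.918900+0.877900))/(1+1369/36287) = 8631/10000 ≈ 0.863100
step 5 [5y] swap r/1=44/1207: DF=(1 − 44/1207·(0.968800+0.918900+0.877900+0.863100))/(1+44/1207) = 2093/2500 ≈ 0.837200
step 6 [6y] swap r/1=163/4806: DF=(1 − 163/4806·(0.968800+0.918900+0.877900+0.863100+0.837200))/(1+163/4806) = 8207/10000 ≈ 0.820700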